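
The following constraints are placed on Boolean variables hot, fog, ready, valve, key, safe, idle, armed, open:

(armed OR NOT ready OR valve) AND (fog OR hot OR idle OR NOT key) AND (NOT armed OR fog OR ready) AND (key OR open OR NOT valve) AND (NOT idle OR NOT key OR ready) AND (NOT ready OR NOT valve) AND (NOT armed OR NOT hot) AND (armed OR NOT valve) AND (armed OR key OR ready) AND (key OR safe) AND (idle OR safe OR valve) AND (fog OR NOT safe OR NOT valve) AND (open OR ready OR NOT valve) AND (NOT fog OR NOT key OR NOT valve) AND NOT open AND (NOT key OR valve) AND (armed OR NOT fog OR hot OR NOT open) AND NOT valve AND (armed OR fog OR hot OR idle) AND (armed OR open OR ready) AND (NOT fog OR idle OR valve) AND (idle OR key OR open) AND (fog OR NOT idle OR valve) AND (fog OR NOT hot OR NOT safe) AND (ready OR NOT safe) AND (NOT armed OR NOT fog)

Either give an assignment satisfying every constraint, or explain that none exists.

Case valve = True:
  Clause (NOT valve) is falsified — contradiction.
Case valve = False:
  (NOT open) forces open = False.
  (NOT key OR valve) forces key = False.
  (key OR safe) forces safe = True.
  (idle OR key OR open) forces idle = True.
  (fog OR NOT idle OR valve) forces fog = True.
  (ready OR NOT safe) forces ready = True.
  (armed OR NOT ready OR valve) forces armed = True.
  Clause (NOT armed OR NOT fog) is falsified — contradiction.
Both cases fail, so the formula is unsatisfiable.

The formula is unsatisfiable.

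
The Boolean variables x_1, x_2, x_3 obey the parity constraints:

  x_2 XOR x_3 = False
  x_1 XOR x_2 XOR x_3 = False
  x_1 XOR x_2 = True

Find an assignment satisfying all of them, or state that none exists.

x_1: False, x_2: True, x_3: True

x_2 XOR x_3 = T XOR T = False ✓
x_1 XOR x_2 XOR x_3 = F XOR T XOR T = False ✓
x_1 XOR x_2 = F XOR T = True ✓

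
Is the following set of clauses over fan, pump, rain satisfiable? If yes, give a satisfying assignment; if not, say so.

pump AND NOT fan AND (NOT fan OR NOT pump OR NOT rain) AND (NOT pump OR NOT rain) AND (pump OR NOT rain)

fan: False, pump: True, rain: False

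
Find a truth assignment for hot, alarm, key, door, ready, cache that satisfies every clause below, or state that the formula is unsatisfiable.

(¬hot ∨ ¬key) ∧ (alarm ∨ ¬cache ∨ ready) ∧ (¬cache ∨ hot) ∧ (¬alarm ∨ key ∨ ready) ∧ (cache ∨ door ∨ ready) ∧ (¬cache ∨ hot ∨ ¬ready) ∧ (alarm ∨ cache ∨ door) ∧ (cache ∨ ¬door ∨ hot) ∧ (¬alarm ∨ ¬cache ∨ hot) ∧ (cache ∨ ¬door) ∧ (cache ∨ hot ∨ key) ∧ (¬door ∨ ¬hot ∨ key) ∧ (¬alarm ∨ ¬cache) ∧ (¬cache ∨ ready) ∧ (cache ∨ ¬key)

hot: True, alarm: False, key: False, door: False, ready: True, cache: True

Set hot = True.
  then (¬hot ∨ ¬key) forces key = False.
  then (¬door ∨ ¬hot ∨ key) forces door = False.
Set alarm = False.
  then (alarm ∨ cache ∨ door) forces cache = True.
  then (¬cache ∨ ready) forces ready = True.
All clauses satisfied.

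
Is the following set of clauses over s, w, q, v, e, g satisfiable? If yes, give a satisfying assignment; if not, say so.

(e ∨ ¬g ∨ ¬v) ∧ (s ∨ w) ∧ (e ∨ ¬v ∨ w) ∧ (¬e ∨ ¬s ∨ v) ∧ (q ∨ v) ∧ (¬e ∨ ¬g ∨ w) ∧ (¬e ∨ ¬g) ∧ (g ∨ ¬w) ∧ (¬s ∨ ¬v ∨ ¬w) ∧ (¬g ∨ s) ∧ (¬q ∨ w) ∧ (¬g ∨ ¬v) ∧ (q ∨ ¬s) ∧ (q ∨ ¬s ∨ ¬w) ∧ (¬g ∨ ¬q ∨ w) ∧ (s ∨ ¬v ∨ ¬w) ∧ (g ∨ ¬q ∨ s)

s: True; w: True; q: True; v: False; e: False; g: True

Try s = False:
  (s ∨ w) forces w = True.
  (g ∨ ¬w) forces g = True.
  clause (¬g ∨ s) is falsified — backtrack.
So s = True.
  then (q ∨ ¬s) forces q = True.
  then (¬q ∨ w) forces w = True.
  then (g ∨ ¬w) forces g = True.
  then (¬s ∨ ¬v ∨ ¬w) forces v = False.
  then (¬e ∨ ¬s ∨ v) forces e = False.
All clauses satisfied.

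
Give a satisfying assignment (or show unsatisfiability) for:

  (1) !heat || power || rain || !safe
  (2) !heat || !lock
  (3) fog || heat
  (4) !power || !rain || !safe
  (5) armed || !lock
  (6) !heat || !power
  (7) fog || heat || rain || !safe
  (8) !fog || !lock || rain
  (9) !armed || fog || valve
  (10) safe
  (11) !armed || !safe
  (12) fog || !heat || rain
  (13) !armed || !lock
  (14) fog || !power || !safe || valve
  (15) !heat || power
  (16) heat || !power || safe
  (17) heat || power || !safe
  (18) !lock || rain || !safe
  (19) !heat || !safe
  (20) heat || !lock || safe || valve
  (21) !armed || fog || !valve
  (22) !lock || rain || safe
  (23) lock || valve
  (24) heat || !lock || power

Unit clause (safe) forces safe = True.
In (!armed || !safe) only !armed is left, so armed = False.
In (!heat || !safe) only !heat is left, so heat = False.
In (fog || heat) only fog is left, so fog = True.
In (armed || !lock) only !lock is left, so lock = False.
In (heat || power || !safe) only power is left, so power = True.
In (lock || valve) only valve is left, so valve = True.
In (!power || !rain || !safe) only !rain is left, so rain = False.
All clauses satisfied.

heat=F; armed=F; rain=F; power=T; safe=T; valve=T; fog=T; lock=F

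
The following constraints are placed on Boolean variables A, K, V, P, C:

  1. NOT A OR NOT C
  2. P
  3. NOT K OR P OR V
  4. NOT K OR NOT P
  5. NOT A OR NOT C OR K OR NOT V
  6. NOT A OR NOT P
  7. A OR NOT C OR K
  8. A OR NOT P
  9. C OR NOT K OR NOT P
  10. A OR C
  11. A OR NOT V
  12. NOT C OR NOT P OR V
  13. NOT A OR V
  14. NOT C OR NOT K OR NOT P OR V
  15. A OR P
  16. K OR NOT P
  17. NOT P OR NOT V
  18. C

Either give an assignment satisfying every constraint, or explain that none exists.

Unsatisfiable — no assignment works.

Case P = True:
  (NOT K OR NOT P) forces K = False.
  Clause (K OR NOT P) is falsified — contradiction.
Case P = False:
  Clause (P) is falsified — contradiction.
Both cases fail, so the formula is unsatisfiable.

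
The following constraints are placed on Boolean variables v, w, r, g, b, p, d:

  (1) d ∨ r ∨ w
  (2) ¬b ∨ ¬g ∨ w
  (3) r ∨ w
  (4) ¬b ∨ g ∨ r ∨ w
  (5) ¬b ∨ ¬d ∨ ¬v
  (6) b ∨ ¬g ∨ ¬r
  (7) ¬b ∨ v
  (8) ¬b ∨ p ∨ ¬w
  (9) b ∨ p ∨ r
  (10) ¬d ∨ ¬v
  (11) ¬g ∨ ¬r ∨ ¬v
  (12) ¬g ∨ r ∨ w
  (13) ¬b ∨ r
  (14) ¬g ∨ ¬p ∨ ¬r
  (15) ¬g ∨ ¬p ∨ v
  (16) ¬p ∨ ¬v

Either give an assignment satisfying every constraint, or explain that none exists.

v: False; w: True; r: True; g: False; b: False; p: True; d: True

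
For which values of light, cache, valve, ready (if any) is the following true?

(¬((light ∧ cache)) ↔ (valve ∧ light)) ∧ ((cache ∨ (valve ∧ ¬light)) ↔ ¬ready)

light=T, cache=F, valve=T, ready=T

  ¬((light ∧ cache)) ↔ (valve ∧ light) = True
    ¬((light ∧ cache)) = True
      light ∧ cache = False
    valve ∧ light = True
  (cache ∨ (valve ∧ ¬light)) ↔ ¬ready = True
    cache ∨ (valve ∧ ¬light) = False
      valve ∧ ¬light = False
        ¬light = False
    ¬ready = False
Both conjuncts True, so the formula holds.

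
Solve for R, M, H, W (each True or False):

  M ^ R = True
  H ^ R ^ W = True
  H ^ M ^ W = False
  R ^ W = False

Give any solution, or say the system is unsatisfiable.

R: True, M: False, H: True, W: True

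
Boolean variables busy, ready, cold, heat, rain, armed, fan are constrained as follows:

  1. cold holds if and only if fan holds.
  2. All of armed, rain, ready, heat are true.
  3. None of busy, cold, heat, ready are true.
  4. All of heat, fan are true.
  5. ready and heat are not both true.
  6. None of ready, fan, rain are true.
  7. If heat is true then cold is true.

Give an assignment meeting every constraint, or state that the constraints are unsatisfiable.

Unsatisfiable

Case ready = True:
  Constraint (3) is violated (ready=T) — contradiction.
Case ready = False:
  Constraint (2) is violated (ready=F) — contradiction.
Both cases fail — unsatisfiable.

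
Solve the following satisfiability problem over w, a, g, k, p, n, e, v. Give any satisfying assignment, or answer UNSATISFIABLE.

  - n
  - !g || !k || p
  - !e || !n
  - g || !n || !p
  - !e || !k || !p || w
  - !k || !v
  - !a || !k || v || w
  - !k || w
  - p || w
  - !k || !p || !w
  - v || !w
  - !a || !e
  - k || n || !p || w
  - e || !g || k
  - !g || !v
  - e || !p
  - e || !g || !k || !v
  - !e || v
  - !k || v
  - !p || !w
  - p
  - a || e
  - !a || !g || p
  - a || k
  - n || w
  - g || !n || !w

Case p = True:
  (n) forces n = True.
  (!e || !n) forces e = False.
  Clause (e || !p) is falsified — contradiction.
Case p = False:
  Clause (p) is falsified — contradiction.
Both cases fail, so the formula is unsatisfiable.

Unsatisfiable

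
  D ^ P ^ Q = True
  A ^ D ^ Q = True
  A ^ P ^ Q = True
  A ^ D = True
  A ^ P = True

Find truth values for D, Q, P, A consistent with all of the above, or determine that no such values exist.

Unsatisfiable — no assignment works.

Adding constraints 1, 3, 4 mod 2: every variable appears an even number of times on the left, so the left side is 0.
But the right sides sum to 1 (mod 2). 0 ≠ 1 — the system is inconsistent.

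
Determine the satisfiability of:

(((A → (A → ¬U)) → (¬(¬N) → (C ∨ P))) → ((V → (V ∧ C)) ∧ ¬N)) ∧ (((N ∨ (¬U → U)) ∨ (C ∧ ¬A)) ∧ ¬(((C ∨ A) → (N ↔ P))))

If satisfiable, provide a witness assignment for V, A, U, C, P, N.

V: False, A: True, U: True, C: True, P: True, N: False

  ((A → (A → ¬U)) → (¬(¬N) → (C ∨ P))) → ((V → (V ∧ C)) ∧ ¬N) = True
    (A → (A → ¬U)) → (¬(¬N) → (C ∨ P)) = True
      A → (A → ¬U) = False
        A → ¬U = False
          ¬U = False
      ¬(¬N) → (C ∨ P) = True
        ¬(¬N) = False
          ¬N = True
        C ∨ P = True
    (V → (V ∧ C)) ∧ ¬N = True
      V → (V ∧ C) = True
        V ∧ C = False
      ¬N = True
  ((N ∨ (¬U → U)) ∨ (C ∧ ¬A)) ∧ ¬(((C ∨ A) → (N ↔ P))) = True
    (N ∨ (¬U → U)) ∨ (C ∧ ¬A) = True
      N ∨ (¬U → U) = True
        ¬U → U = True
          ¬U = False
      C ∧ ¬A = False
        ¬A = False
    ¬(((C ∨ A) → (N ↔ P))) = True
      (C ∨ A) → (N ↔ P) = False
        C ∨ A = True
        N ↔ P = False
Both conjuncts True, so the formula holds.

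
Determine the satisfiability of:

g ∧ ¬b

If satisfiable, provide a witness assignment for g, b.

g = True, b = False

  ¬b = True
Both conjuncts True, so the formula holds.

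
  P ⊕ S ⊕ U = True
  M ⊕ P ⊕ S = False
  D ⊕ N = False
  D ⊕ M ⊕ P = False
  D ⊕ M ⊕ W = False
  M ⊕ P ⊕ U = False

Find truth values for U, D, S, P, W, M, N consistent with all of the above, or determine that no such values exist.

U=F, D=F, S=F, P=T, W=T, M=T, N=F

P ⊕ S ⊕ U = T ⊕ F ⊕ F = True ✓
M ⊕ P ⊕ S = T ⊕ T ⊕ F = False ✓
D ⊕ N = F ⊕ F = False ✓
D ⊕ M ⊕ P = F ⊕ T ⊕ T = False ✓
D ⊕ M ⊕ W = F ⊕ T ⊕ T = False ✓
M ⊕ P ⊕ U = T ⊕ T ⊕ F = False ✓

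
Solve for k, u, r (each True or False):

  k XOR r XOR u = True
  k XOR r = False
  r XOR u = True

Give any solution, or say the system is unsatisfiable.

k=F, u=T, r=F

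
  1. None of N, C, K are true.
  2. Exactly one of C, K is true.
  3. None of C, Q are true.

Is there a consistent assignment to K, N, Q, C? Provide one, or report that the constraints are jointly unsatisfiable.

Unsatisfiable — no assignment works.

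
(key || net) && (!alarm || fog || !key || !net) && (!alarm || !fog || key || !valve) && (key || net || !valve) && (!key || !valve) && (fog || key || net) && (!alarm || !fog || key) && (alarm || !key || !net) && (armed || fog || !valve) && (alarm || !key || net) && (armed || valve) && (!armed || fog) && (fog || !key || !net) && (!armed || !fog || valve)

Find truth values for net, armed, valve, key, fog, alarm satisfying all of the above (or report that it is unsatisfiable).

net = True; armed = True; valve = True; key = False; fog = True; alarm = False

Set net = True.
Set armed = True.
  then (!armed || fog) forces fog = True.
  then (!armed || !fog || valve) forces valve = True.
  then (!key || !valve) forces key = False.
  then (!alarm || !fog || key) forces alarm = False.
All clauses satisfied.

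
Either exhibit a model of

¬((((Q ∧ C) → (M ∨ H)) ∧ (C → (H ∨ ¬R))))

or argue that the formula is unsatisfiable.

H: False, R: True, M: True, C: True, Q: True

  ¬((((Q ∧ C) → (M ∨ H)) ∧ (C → (H ∨ ¬R)))) = True
    ((Q ∧ C) → (M ∨ H)) ∧ (C → (H ∨ ¬R)) = False
      (Q ∧ C) → (M ∨ H) = True
        Q ∧ C = True
        M ∨ H = True
      C → (H ∨ ¬R) = False
        H ∨ ¬R = False
          ¬R = False
The formula evaluates to True.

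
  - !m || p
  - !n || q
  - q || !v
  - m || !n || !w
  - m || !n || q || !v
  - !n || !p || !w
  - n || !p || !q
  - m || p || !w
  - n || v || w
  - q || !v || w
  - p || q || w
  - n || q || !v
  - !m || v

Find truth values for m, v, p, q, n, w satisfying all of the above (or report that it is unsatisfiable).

m = False, v = False, p = True, q = False, n = False, w = True

Set m = False.
Set v = False.
Set p = True.
Set q = False.
  then (!n || q) forces n = False.
  then (n || v || w) forces w = True.
All clauses satisfied.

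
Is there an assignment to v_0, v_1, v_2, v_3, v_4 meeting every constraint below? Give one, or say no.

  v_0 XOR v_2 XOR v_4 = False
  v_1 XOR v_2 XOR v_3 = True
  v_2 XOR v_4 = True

v_0: True, v_1: True, v_2: False, v_3: False, v_4: True

v_0 XOR v_2 XOR v_4 = T XOR F XOR T = False ✓
v_1 XOR v_2 XOR v_3 = T XOR F XOR F = True ✓
v_2 XOR v_4 = F XOR T = True ✓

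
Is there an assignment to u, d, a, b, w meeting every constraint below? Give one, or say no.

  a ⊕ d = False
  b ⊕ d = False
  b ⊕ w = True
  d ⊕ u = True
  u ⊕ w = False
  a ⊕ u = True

u = False, d = True, a = True, b = True, w = False

a ⊕ d = T ⊕ T = False ✓
b ⊕ d = T ⊕ T = False ✓
b ⊕ w = T ⊕ F = True ✓
d ⊕ u = T ⊕ F = True ✓
u ⊕ w = F ⊕ F = False ✓
a ⊕ u = T ⊕ F = True ✓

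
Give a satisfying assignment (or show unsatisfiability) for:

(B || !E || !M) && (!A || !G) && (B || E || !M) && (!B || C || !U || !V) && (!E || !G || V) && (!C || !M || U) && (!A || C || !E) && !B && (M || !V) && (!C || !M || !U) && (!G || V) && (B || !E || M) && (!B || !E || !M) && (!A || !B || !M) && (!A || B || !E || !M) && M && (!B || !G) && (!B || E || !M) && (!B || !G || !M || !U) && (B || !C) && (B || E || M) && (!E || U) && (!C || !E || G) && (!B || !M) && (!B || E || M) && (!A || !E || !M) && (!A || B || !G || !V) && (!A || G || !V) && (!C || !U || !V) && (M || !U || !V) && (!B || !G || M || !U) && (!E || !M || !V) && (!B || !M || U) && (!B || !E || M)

Case B = True:
  Clause (!B) is falsified — contradiction.
Case B = False:
  (M) forces M = True.
  (B || !E || !M) forces E = False.
  Clause (B || E || !M) is falsified — contradiction.
Both cases fail, so the formula is unsatisfiable.

No satisfying assignment exists.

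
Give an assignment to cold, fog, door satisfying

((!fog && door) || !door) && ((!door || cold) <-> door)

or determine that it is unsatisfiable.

cold: True, fog: False, door: True

  (!fog && door) || !door = True
    !fog && door = True
      !fog = True
    !door = False
  (!door || cold) <-> door = True
    !door || cold = True
      !door = False
Both conjuncts True, so the formula holds.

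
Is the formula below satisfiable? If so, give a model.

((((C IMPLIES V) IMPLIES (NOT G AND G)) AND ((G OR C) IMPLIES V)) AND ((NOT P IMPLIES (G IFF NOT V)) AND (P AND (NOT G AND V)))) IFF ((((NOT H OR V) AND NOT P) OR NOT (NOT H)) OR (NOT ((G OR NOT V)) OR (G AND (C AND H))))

G = True, P = True, V = False, C = False, H = False

  ((((C IMPLIES V) IMPLIES (NOT G AND G)) AND ((G OR C) IMPLIES V)) AND ((NOT P IMPLIES (G IFF NOT V)) AND (P AND (NOT G AND V)))) IFF ((((NOT H OR V) AND NOT P) OR NOT (NOT H)) OR (NOT ((G OR NOT V)) OR (G AND (C AND H)))) = True
    (((C IMPLIES V) IMPLIES (NOT G AND G)) AND ((G OR C) IMPLIES V)) AND ((NOT P IMPLIES (G IFF NOT V)) AND (P AND (NOT G AND V))) = False
      ((C IMPLIES V) IMPLIES (NOT G AND G)) AND ((G OR C) IMPLIES V) = False
        (C IMPLIES V) IMPLIES (NOT G AND G) = False
          C IMPLIES V = True
          NOT G AND G = False
            NOT G = False
        (G OR C) IMPLIES V = False
          G OR C = True
      (NOT P IMPLIES (G IFF NOT V)) AND (P AND (NOT G AND V)) = False
        NOT P IMPLIES (G IFF NOT V) = True
          NOT P = False
          G IFF NOT V = True
            NOT V = True
        P AND (NOT G AND V) = False
          NOT G AND V = False
            NOT G = False
    (((NOT H OR V) AND NOT P) OR NOT (NOT H)) OR (NOT ((G OR NOT V)) OR (G AND (C AND H))) = False
      ((NOT H OR V) AND NOT P) OR NOT (NOT H) = False
        (NOT H OR V) AND NOT P = False
          NOT H OR V = True
            NOT H = True
          NOT P = False
        NOT (NOT H) = False
          NOT H = True
      NOT ((G OR NOT V)) OR (G AND (C AND H)) = False
        NOT ((G OR NOT V)) = False
          G OR NOT V = True
            NOT V = True
        G AND (C AND H) = False
          C AND H = False
The formula evaluates to True.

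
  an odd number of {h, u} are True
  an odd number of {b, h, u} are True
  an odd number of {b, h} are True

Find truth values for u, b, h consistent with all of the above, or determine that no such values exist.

u = False; b = False; h = True

{h, u}: 1 true → odd ✓
{b, h, u}: 1 true → odd ✓
{b, h}: 1 true → odd ✓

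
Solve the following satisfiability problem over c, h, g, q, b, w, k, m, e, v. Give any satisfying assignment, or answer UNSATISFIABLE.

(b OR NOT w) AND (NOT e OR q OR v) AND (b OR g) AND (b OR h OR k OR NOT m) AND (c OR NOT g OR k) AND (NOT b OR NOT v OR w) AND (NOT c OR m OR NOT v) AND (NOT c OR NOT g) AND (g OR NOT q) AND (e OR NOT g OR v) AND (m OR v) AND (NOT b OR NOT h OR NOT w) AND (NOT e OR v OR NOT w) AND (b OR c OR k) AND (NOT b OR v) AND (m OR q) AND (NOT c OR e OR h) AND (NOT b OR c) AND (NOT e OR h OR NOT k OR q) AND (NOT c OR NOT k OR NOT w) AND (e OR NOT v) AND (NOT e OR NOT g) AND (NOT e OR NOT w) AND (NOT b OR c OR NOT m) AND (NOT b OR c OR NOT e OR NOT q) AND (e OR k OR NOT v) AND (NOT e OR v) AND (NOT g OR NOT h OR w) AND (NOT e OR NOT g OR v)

Unsatisfiable

Case e = True:
  (NOT e OR NOT g) forces g = False.
  (b OR g) forces b = True.
  (g OR NOT q) forces q = False.
  (NOT e OR q OR v) forces v = True.
  (NOT b OR NOT v OR w) forces w = True.
  Clause (NOT e OR NOT w) is falsified — contradiction.
Case e = False:
  (e OR NOT v) forces v = False.
  (e OR NOT g OR v) forces g = False.
  (b OR g) forces b = True.
  Clause (NOT b OR v) is falsified — contradiction.
Both cases fail, so the formula is unsatisfiable.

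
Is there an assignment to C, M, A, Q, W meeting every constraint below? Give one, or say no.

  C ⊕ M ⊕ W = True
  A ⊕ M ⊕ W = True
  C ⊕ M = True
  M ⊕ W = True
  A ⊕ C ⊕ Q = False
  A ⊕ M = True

C: False, M: True, A: False, Q: False, W: False

C ⊕ M ⊕ W = F ⊕ T ⊕ F = True ✓
A ⊕ M ⊕ W = F ⊕ T ⊕ F = True ✓
C ⊕ M = F ⊕ T = True ✓
M ⊕ W = T ⊕ F = True ✓
A ⊕ C ⊕ Q = F ⊕ F ⊕ F = False ✓
A ⊕ M = F ⊕ T = True ✓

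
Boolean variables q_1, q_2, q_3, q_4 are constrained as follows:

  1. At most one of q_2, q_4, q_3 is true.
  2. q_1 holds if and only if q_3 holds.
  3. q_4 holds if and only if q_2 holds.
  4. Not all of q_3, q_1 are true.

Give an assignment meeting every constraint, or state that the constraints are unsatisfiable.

q_1 = False; q_2 = False; q_3 = False; q_4 = False

  (1) {q_2, q_4, q_3}: 0 true — at most one ✓
  (2) q_1=F, q_3=F — same ✓
  (3) q_4=F, q_2=F — same ✓
  (4) {q_3, q_1}: 0/2 true — not all ✓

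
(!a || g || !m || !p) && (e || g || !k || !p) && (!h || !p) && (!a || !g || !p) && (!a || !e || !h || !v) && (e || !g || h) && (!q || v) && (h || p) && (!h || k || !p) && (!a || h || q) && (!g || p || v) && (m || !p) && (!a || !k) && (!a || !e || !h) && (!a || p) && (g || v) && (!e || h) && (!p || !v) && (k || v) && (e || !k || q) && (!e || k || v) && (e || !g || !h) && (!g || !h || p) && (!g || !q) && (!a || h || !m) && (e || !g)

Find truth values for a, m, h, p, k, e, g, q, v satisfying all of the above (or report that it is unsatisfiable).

Set a = False.
Set m = True.
Set h = True.
  then (!h || !p) forces p = False.
  then (!g || !h || p) forces g = False.
  then (g || v) forces v = True.
Set k = False.
Set e = True.
Set q = True.
All clauses satisfied.

a: False, m: True, h: True, p: False, k: False, e: True, g: False, q: True, v: True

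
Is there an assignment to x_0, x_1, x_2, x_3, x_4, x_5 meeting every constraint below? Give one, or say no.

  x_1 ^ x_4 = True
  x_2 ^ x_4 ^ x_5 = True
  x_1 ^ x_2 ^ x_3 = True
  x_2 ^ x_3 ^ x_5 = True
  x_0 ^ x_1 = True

x_0 = True, x_1 = False, x_2 = False, x_3 = True, x_4 = True, x_5 = False

x_1 ^ x_4 = F ^ T = True ✓
x_2 ^ x_4 ^ x_5 = F ^ T ^ F = True ✓
x_1 ^ x_2 ^ x_3 = F ^ F ^ T = True ✓
x_2 ^ x_3 ^ x_5 = F ^ T ^ F = True ✓
x_0 ^ x_1 = T ^ F = True ✓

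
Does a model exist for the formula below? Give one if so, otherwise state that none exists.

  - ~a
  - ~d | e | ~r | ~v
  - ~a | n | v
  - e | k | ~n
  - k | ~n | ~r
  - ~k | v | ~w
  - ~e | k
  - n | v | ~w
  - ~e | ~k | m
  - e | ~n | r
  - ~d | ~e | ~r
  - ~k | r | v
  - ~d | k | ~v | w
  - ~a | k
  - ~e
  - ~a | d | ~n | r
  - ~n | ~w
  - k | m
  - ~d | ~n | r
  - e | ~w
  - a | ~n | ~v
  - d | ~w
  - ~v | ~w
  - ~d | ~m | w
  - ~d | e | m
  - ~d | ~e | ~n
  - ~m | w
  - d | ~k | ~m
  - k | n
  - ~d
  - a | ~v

Unit clause (~a) forces a = False.
Unit clause (~e) forces e = False.
In (e | ~w) only ~w is left, so w = False.
In (~m | w) only ~m is left, so m = False.
Unit clause (~d) forces d = False.
In (a | ~v) only ~v is left, so v = False.
In (k | m) only k is left, so k = True.
In (~k | r | v) only r is left, so r = True.
Set n = False.
All clauses satisfied.

r=T; k=T; w=F; e=F; a=F; n=F; d=F; m=F; v=F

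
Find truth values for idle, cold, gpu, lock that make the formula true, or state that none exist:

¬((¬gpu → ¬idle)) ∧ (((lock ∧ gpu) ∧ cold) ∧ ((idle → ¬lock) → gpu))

Unsatisfiable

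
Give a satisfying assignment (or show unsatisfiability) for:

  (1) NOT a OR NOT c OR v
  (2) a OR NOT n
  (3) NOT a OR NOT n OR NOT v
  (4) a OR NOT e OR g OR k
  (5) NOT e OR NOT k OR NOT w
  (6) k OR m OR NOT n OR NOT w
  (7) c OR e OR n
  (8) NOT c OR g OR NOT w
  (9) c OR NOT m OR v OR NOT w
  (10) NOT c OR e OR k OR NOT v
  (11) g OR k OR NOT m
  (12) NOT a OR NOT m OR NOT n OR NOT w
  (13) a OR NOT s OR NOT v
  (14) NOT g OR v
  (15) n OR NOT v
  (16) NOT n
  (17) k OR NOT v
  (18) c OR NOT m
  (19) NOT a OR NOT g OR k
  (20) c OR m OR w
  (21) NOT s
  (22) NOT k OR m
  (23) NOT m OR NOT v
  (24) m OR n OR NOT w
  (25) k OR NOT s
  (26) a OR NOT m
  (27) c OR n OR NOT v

v=F, g=F, e=F, s=F, k=F, w=F, a=F, c=T, m=F, n=F

Unit clause (NOT n) forces n = False.
Unit clause (NOT s) forces s = False.
In (n OR NOT v) only NOT v is left, so v = False.
In (NOT g OR v) only NOT g is left, so g = False.
Set e = False.
  then (c OR e OR n) forces c = True.
  then (NOT c OR g OR NOT w) forces w = False.
  then (NOT a OR NOT c OR v) forces a = False.
  then (a OR NOT m) forces m = False.
  then (NOT k OR m) forces k = False.
All clauses satisfied.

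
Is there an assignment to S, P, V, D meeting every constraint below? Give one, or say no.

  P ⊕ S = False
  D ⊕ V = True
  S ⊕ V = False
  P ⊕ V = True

UNSATISFIABLE

Adding constraints 1, 3, 4 mod 2: every variable appears an even number of times on the left, so the left side is 0.
But the right sides sum to 1 (mod 2). 0 ≠ 1 — the system is inconsistent.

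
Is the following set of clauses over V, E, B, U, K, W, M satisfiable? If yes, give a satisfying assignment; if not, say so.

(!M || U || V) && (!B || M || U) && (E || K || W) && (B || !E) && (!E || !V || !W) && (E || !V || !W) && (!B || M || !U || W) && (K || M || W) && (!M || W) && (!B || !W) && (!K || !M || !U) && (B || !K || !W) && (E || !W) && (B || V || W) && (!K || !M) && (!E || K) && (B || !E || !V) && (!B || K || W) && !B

V = True; E = False; B = False; U = False; K = True; W = False; M = False

Unit clause (!B) forces B = False.
In (B || !E) only !E is left, so E = False.
In (E || !W) only !W is left, so W = False.
In (B || V || W) only V is left, so V = True.
In (E || K || W) only K is left, so K = True.
In (!M || W) only !M is left, so M = False.
Set U = False.
All clauses satisfied.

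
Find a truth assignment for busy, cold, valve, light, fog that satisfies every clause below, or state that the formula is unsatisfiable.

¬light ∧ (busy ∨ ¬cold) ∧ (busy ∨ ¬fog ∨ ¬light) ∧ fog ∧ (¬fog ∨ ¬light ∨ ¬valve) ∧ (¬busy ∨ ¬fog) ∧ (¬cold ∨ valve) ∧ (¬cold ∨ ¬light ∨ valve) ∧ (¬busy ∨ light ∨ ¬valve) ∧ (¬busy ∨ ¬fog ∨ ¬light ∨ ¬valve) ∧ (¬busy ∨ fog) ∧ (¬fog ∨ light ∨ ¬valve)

busy: False; cold: False; valve: False; light: False; fog: True

Unit clause (¬light) forces light = False.
Unit clause (fog) forces fog = True.
In (¬busy ∨ ¬fog) only ¬busy is left, so busy = False.
In (¬fog ∨ light ∨ ¬valve) only ¬valve is left, so valve = False.
In (busy ∨ ¬cold) only ¬cold is left, so cold = False.
All clauses satisfied.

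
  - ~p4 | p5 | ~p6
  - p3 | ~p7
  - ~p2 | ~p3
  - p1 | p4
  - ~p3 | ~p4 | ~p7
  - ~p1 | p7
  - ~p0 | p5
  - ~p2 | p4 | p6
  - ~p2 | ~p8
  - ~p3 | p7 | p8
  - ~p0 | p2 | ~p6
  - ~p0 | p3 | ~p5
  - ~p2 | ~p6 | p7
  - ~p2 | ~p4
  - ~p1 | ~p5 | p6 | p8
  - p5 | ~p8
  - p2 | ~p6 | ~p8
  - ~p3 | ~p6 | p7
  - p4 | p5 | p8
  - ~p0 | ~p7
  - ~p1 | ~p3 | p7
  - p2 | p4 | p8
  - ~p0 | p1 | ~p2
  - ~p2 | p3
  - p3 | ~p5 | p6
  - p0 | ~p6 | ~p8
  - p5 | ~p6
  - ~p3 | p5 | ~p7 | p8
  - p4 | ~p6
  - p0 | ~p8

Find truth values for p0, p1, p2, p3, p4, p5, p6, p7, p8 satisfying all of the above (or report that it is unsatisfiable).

Set p0 = False.
  then (p0 | ~p8) forces p8 = False.
Set p1 = False.
  then (p1 | p4) forces p4 = True.
  then (~p2 | ~p4) forces p2 = False.
Set p3 = False.
  then (p3 | ~p7) forces p7 = False.
Set p5 = True.
  then (p3 | ~p5 | p6) forces p6 = True.
All clauses satisfied.

p0: False; p1: False; p2: False; p3: False; p4: True; p5: True; p6: True; p7: False; p8: False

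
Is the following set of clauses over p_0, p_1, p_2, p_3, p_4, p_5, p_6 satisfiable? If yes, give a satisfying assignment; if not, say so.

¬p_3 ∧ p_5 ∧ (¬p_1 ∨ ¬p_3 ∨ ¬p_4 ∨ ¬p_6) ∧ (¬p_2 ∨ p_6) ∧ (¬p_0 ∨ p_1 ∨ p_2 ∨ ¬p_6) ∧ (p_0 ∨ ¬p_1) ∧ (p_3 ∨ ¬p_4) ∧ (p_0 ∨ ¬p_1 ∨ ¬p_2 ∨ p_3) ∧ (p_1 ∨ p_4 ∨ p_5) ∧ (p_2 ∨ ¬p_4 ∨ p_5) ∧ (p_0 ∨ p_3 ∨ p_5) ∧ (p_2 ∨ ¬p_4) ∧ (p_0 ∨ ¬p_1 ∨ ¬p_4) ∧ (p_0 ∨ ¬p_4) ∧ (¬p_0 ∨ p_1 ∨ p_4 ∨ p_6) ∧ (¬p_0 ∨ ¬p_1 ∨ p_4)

p_0=T, p_1=F, p_2=T, p_3=F, p_4=F, p_5=T, p_6=T

Unit clause (¬p_3) forces p_3 = False.
Unit clause (p_5) forces p_5 = True.
In (p_3 ∨ ¬p_4) only ¬p_4 is left, so p_4 = False.
Set p_0 = True.
  then (¬p_0 ∨ ¬p_1 ∨ p_4) forces p_1 = False.
  then (¬p_0 ∨ p_1 ∨ p_4 ∨ p_6) forces p_6 = True.
  then (¬p_0 ∨ p_1 ∨ p_2 ∨ ¬p_6) forces p_2 = True.
All clauses satisfied.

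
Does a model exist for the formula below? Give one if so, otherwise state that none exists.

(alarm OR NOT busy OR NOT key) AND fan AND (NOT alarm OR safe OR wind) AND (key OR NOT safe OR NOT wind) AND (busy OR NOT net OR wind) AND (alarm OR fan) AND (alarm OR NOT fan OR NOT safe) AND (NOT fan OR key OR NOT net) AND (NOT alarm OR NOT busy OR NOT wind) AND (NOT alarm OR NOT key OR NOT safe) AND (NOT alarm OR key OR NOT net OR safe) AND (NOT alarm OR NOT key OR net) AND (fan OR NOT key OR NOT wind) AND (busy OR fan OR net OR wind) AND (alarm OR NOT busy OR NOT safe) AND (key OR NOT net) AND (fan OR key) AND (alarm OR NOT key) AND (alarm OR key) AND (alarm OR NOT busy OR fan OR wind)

key: False, busy: False, fan: True, alarm: True, wind: True, net: False, safe: False

Unit clause (fan) forces fan = True.
Set key = False.
  then (NOT fan OR key OR NOT net) forces net = False.
  then (alarm OR key) forces alarm = True.
Set busy = False.
Set wind = True.
  then (key OR NOT safe OR NOT wind) forces safe = False.
All clauses satisfied.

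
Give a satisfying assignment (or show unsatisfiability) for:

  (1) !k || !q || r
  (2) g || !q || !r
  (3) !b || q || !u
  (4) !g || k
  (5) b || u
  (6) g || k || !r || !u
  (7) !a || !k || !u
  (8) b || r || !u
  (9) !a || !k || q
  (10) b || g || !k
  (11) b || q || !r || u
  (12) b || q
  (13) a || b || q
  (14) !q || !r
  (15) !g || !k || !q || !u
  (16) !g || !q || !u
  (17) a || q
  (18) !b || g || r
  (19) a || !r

g=F, r=T, q=F, b=T, k=F, a=T, u=F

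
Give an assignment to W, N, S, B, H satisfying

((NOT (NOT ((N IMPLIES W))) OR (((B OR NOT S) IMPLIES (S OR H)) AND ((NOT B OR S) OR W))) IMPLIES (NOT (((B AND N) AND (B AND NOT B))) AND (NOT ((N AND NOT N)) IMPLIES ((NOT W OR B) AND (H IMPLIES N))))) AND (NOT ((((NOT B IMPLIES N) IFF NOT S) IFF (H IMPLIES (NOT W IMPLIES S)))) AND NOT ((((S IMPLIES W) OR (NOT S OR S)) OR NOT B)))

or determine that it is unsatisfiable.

UNSATISFIABLE

The conjunct NOT ((((S IMPLIES W) OR (NOT S OR S)) OR NOT B)) is unsatisfiable on its own:
  W=F, S=F, B=F: evaluates to False.
  W=F, S=F, B=T: evaluates to False.
  W=F, S=T, B=F: evaluates to False.
  W=F, S=T, B=T: evaluates to False.
  W=T, S=F, B=F: evaluates to False.
  W=T, S=F, B=T: evaluates to False.
  W=T, S=T, B=F: evaluates to False.
  W=T, S=T, B=T: evaluates to False.
So the whole conjunction is unsatisfiable.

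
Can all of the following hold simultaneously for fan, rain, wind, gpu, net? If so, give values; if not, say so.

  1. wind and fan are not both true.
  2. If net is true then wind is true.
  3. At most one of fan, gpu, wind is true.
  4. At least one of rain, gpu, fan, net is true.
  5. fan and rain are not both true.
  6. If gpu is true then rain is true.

fan = False; rain = True; wind = False; gpu = True; net = False

  (1) wind=F, fan=F — not both ✓
  (2) net=F ⇒ wind: vacuous ✓
  (3) {fan, gpu, wind}: 1 true — at most one ✓
  (4) {rain, gpu, fan, net}: 2 true — at least one ✓
  (5) fan=F, rain=T — not both ✓
  (6) gpu=T ⇒ rain: T ✓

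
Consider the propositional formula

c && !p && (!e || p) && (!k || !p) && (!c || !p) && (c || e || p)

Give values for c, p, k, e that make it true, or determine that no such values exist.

c=T, p=F, k=T, e=F

Unit clause (c) forces c = True.
Unit clause (!p) forces p = False.
In (!e || p) only !e is left, so e = False.
Set k = True.
Check each clause:
  (c): c holds.
  (!p): !p holds.
  (!e || p): !e holds.
  (!k || !p): !p holds.
  (!c || !p): !p holds.
  (c || e || p): c holds.
All clauses satisfied.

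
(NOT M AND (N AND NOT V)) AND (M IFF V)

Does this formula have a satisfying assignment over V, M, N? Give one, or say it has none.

V: False; M: False; N: True

  NOT M AND (N AND NOT V) = True
    NOT M = True
    N AND NOT V = True
      NOT V = True
  M IFF V = True
Both conjuncts True, so the formula holds.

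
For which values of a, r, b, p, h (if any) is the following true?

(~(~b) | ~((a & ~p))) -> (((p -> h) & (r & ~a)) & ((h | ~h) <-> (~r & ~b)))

a=T; r=T; b=F; p=F; h=T

  (~(~b) | ~((a & ~p))) -> (((p -> h) & (r & ~a)) & ((h | ~h) <-> (~r & ~b))) = True
    ~(~b) | ~((a & ~p)) = False
      ~(~b) = False
        ~b = True
      ~((a & ~p)) = False
        a & ~p = True
          ~p = True
    ((p -> h) & (r & ~a)) & ((h | ~h) <-> (~r & ~b)) = False
      (p -> h) & (r & ~a) = False
        p -> h = True
        r & ~a = False
          ~a = False
      (h | ~h) <-> (~r & ~b) = False
        h | ~h = True
          ~h = False
        ~r & ~b = False
          ~r = False
          ~b = True
The formula evaluates to True.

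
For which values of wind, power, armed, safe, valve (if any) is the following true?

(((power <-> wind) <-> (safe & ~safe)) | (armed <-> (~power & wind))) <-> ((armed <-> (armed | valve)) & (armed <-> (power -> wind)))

wind = False, power = True, armed = False, safe = False, valve = False

  (((power <-> wind) <-> (safe & ~safe)) | (armed <-> (~power & wind))) <-> ((armed <-> (armed | valve)) & (armed <-> (power -> wind))) = True
    ((power <-> wind) <-> (safe & ~safe)) | (armed <-> (~power & wind)) = True
      (power <-> wind) <-> (safe & ~safe) = True
        power <-> wind = False
        safe & ~safe = False
          ~safe = True
      armed <-> (~power & wind) = True
        ~power & wind = False
          ~power = False
    (armed <-> (armed | valve)) & (armed <-> (power -> wind)) = True
      armed <-> (armed | valve) = True
        armed | valve = False
      armed <-> (power -> wind) = True
        power -> wind = False
The formula evaluates to True.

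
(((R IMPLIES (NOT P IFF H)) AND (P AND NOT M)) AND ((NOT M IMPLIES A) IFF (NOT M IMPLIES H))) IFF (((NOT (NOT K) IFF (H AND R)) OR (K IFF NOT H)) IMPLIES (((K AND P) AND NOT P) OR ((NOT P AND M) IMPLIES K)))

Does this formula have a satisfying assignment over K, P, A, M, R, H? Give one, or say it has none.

K=T, P=T, A=F, M=F, R=T, H=F

  (((R IMPLIES (NOT P IFF H)) AND (P AND NOT M)) AND ((NOT M IMPLIES A) IFF (NOT M IMPLIES H))) IFF (((NOT (NOT K) IFF (H AND R)) OR (K IFF NOT H)) IMPLIES (((K AND P) AND NOT P) OR ((NOT P AND M) IMPLIES K))) = True
    ((R IMPLIES (NOT P IFF H)) AND (P AND NOT M)) AND ((NOT M IMPLIES A) IFF (NOT M IMPLIES H)) = True
      (R IMPLIES (NOT P IFF H)) AND (P AND NOT M) = True
        R IMPLIES (NOT P IFF H) = True
          NOT P IFF H = True
            NOT P = False
        P AND NOT M = True
          NOT M = True
      (NOT M IMPLIES A) IFF (NOT M IMPLIES H) = True
        NOT M IMPLIES A = False
          NOT M = True
        NOT M IMPLIES H = False
          NOT M = True
    ((NOT (NOT K) IFF (H AND R)) OR (K IFF NOT H)) IMPLIES (((K AND P) AND NOT P) OR ((NOT P AND M) IMPLIES K)) = True
      (NOT (NOT K) IFF (H AND R)) OR (K IFF NOT H) = True
        NOT (NOT K) IFF (H AND R) = False
          NOT (NOT K) = True
            NOT K = False
          H AND R = False
        K IFF NOT H = True
          NOT H = True
      ((K AND P) AND NOT P) OR ((NOT P AND M) IMPLIES K) = True
        (K AND P) AND NOT P = False
          K AND P = True
          NOT P = False
        (NOT P AND M) IMPLIES K = True
          NOT P AND M = False
            NOT P = False
The formula evaluates to True.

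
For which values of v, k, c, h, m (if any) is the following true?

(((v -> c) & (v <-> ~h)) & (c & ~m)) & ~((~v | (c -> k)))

v = True; k = False; c = True; h = False; m = False

  ((v -> c) & (v <-> ~h)) & (c & ~m) = True
    (v -> c) & (v <-> ~h) = True
      v -> c = True
      v <-> ~h = True
        ~h = True
    c & ~m = True
      ~m = True
  ~((~v | (c -> k))) = True
    ~v | (c -> k) = False
      ~v = False
      c -> k = False
Both conjuncts True, so the formula holds.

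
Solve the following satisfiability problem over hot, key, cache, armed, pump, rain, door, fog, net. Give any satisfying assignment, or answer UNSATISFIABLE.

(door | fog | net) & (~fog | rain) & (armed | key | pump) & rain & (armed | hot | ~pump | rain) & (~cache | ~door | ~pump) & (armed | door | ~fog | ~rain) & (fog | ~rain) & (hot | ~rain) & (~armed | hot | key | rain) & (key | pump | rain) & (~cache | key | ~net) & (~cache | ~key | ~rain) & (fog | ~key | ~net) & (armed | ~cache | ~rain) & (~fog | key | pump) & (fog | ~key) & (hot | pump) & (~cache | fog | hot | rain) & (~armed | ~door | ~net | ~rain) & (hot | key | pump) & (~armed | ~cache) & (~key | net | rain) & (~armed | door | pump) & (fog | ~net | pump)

hot=T, key=T, cache=F, armed=F, pump=F, rain=T, door=T, fog=T, net=T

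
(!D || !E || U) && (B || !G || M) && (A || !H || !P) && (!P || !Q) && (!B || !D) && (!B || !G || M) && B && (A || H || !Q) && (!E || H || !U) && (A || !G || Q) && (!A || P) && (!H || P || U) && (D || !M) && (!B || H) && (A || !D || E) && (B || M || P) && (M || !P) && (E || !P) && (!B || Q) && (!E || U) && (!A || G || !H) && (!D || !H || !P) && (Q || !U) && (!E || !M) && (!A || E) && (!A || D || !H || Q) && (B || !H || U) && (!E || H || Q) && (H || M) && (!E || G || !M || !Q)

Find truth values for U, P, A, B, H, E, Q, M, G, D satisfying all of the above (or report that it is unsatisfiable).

U=T; P=F; A=F; B=T; H=T; E=F; Q=T; M=F; G=F; D=F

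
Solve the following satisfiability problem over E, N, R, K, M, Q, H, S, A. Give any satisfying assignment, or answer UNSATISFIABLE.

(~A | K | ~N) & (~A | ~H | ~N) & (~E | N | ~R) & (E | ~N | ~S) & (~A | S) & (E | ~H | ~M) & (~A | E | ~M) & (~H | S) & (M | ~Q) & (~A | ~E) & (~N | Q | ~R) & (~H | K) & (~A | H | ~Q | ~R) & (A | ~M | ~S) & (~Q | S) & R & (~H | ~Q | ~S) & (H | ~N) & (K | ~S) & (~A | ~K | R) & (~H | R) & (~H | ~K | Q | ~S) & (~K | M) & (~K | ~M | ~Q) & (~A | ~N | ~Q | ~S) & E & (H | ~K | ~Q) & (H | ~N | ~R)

UNSATISFIABLE

Case E = True:
  (~A | ~E) forces A = False.
  (R) forces R = True.
  (~E | N | ~R) forces N = True.
  (~N | Q | ~R) forces Q = True.
  (M | ~Q) forces M = True.
  (A | ~M | ~S) forces S = False.
  Clause (~Q | S) is falsified — contradiction.
Case E = False:
  Clause (E) is falsified — contradiction.
Both cases fail, so the formula is unsatisfiable.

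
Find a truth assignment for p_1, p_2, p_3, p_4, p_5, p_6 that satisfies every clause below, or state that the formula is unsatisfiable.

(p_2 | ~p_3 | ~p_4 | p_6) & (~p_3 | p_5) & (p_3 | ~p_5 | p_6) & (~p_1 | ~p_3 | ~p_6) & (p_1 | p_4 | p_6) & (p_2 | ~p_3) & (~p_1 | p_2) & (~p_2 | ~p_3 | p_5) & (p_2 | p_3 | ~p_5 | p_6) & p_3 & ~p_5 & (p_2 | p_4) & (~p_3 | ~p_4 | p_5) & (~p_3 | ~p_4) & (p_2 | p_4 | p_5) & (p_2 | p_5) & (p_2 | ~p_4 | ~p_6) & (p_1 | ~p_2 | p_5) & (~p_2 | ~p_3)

Case p_3 = True:
  (~p_3 | p_5) forces p_5 = True.
  Clause (~p_5) is falsified — contradiction.
Case p_3 = False:
  Clause (p_3) is falsified — contradiction.
Both cases fail, so the formula is unsatisfiable.

Unsatisfiable — no assignment works.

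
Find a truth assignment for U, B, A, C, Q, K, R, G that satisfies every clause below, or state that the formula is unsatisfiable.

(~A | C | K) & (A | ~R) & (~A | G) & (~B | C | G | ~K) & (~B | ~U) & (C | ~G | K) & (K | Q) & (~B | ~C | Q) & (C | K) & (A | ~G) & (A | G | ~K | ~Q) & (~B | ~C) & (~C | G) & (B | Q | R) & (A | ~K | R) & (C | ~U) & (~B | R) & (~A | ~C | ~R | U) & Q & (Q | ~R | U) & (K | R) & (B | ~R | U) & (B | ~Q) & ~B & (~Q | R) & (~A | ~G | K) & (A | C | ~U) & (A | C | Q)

UNSATISFIABLE

Case B = True:
  Clause (~B) is falsified — contradiction.
Case B = False:
  (Q) forces Q = True.
  Clause (B | ~Q) is falsified — contradiction.
Both cases fail, so the formula is unsatisfiable.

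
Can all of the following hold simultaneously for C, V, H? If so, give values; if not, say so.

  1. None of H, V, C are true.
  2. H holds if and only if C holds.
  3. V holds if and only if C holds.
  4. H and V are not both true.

C=F; V=F; H=F

  (1) {H, V, C}: 0 true — none ✓
  (2) H=F, C=F — same ✓
  (3) V=F, C=F — same ✓
  (4) H=F, V=F — not both ✓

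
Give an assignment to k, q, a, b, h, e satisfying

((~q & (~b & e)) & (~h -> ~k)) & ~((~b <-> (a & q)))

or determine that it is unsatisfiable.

k = True; q = False; a = True; b = False; h = True; e = True

  (~q & (~b & e)) & (~h -> ~k) = True
    ~q & (~b & e) = True
      ~q = True
      ~b & e = True
        ~b = True
    ~h -> ~k = True
      ~h = False
      ~k = False
  ~((~b <-> (a & q))) = True
    ~b <-> (a & q) = False
      ~b = True
      a & q = False
Both conjuncts True, so the formula holds.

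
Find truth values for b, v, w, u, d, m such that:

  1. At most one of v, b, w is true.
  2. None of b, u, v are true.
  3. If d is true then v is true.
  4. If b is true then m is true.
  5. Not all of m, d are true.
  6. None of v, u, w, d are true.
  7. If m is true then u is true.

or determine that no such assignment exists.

b = False, v = False, w = False, u = False, d = False, m = False

  (1) {v, b, w}: 0 true — at most one ✓
  (2) {b, u, v}: 0 true — none ✓
  (3) d=F ⇒ v: vacuous ✓
  (4) b=F ⇒ m: vacuous ✓
  (5) {m, d}: 0/2 true — not all ✓
  (6) {v, u, w, d}: 0 true — none ✓
  (7) m=F ⇒ u: vacuous ✓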